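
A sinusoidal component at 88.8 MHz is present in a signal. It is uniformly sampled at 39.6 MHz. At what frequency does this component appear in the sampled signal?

9.6 MHz

88.8 MHz mod fs = 9.6 MHz.
9.6 MHz ≤ fs/2 = 19.8 MHz, appears at 9.6 MHz.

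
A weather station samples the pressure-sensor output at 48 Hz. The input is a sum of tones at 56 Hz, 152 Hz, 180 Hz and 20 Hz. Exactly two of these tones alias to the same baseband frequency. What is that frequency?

fs/2 = 24 Hz.
56 Hz mod fs = 8 Hz.
8 Hz ≤ fs/2 = 24 Hz, appears at 8 Hz.
152 Hz mod fs = 8 Hz.
8 Hz ≤ fs/2 = 24 Hz, appears at 8 Hz.
180 Hz mod fs = 36 Hz.
36 Hz > fs/2 = 24 Hz, folds to fs − 36 Hz = 12 Hz.
20 Hz ≤ fs/2 = 24 Hz, passes unchanged.
56 Hz and 152 Hz both map to 8 Hz.

8 Hz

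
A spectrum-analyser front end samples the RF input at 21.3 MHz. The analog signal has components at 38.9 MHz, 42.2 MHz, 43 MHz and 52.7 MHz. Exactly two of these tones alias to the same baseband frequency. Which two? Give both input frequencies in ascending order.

42.2 MHz, 43 MHz

fs/2 = 10.65 MHz.
38.9 MHz mod fs = 17.6 MHz.
17.6 MHz > fs/2 = 10.65 MHz, folds to fs − 17.6 MHz = 3.7 MHz.
42.2 MHz mod fs = 20.9 MHz.
20.9 MHz > fs/2 = 10.65 MHz, folds to fs − 20.9 MHz = 0.4 MHz.
43 MHz mod fs = 0.4 MHz.
0.4 MHz ≤ fs/2 = 10.65 MHz, appears at 0.4 MHz.
52.7 MHz mod fs = 10.1 MHz.
10.1 MHz ≤ fs/2 = 10.65 MHz, appears at 10.1 MHz.
42.2 MHz and 43 MHz both map to 0.4 MHz.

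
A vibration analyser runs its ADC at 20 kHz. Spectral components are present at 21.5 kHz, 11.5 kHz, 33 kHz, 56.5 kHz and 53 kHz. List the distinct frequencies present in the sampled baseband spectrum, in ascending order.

1.5 kHz, 3.5 kHz, 7 kHz, 8.5 kHz

fs/2 = 10 kHz.
21.5 kHz mod fs = 1.5 kHz.
1.5 kHz ≤ fs/2 = 10 kHz, appears at 1.5 kHz.
11.5 kHz > fs/2 = 10 kHz, folds to fs − 11.5 kHz = 8.5 kHz.
33 kHz mod fs = 13 kHz.
13 kHz > fs/2 = 10 kHz, folds to fs − 13 kHz = 7 kHz.
56.5 kHz mod fs = 16.5 kHz.
16.5 kHz > fs/2 = 10 kHz, folds to fs − 16.5 kHz = 3.5 kHz.
53 kHz mod fs = 13 kHz.
13 kHz > fs/2 = 10 kHz, folds to fs − 13 kHz = 7 kHz.
Distinct values: {1.5 kHz, 3.5 kHz, 7 kHz, 8.5 kHz}.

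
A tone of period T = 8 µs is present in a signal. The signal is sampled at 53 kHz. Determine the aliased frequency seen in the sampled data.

T = 8 µs → f = 1/T = 125 kHz.
125 kHz mod fs = 19 kHz.
19 kHz ≤ fs/2 = 26.5 kHz, appears at 19 kHz.

19 kHz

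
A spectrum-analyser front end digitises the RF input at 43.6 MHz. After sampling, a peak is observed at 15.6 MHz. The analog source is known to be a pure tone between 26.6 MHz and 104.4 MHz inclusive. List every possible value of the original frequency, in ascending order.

Frequencies that alias to 15.6 MHz are k·fs ± 15.6 MHz for integer k ≥ 0.
k=0: 15.6 MHz.
k=1: 28 MHz, 59.2 MHz.
k=2: 71.6 MHz, 102.8 MHz.
k=3: 115.2 MHz, 146.4 MHz.
Within [26.6 MHz, 104.4 MHz]: 28 MHz, 59.2 MHz, 71.6 MHz, 102.8 MHz.

28 MHz, 59.2 MHz, 71.6 MHz, 102.8 MHz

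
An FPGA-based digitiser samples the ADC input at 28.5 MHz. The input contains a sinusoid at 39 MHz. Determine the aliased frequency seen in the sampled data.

10.5 MHz

39 MHz mod fs = 10.5 MHz.
10.5 MHz ≤ fs/2 = 14.25 MHz, appears at 10.5 MHz.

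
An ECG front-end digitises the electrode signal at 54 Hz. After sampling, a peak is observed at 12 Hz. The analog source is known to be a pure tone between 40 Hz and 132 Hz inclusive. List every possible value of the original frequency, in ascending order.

42 Hz, 66 Hz, 96 Hz, 120 Hz

Frequencies that alias to 12 Hz are k·fs ± 12 Hz for integer k ≥ 0.
k=0: 12 Hz.
k=1: 42 Hz, 66 Hz.
k=2: 96 Hz, 120 Hz.
k=3: 150 Hz, 174 Hz.
Within [40 Hz, 132 Hz]: 42 Hz, 66 Hz, 96 Hz, 120 Hz.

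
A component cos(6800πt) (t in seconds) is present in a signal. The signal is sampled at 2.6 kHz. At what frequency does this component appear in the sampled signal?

ω = 6800π rad/s → f = ω/(2π) = 3400 Hz = 3.4 kHz.
3.4 kHz mod fs = 0.8 kHz.
0.8 kHz ≤ fs/2 = 1.3 kHz, appears at 0.8 kHz.

0.8 kHz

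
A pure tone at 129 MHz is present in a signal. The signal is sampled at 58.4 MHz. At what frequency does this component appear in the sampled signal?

129 MHz mod fs = 12.2 MHz.
12.2 MHz ≤ fs/2 = 29.2 MHz, appears at 12.2 MHz.

12.2 MHz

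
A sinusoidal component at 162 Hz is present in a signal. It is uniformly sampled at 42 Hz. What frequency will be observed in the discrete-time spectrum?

6 Hz

162 Hz mod fs = 36 Hz.
36 Hz > fs/2 = 21 Hz, folds to fs − 36 Hz = 6 Hz.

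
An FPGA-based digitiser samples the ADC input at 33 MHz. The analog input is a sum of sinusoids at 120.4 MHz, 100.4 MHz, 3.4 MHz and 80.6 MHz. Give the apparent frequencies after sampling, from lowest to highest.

fs/2 = 16.5 MHz.
120.4 MHz mod fs = 21.4 MHz.
21.4 MHz > fs/2 = 16.5 MHz, folds to fs − 21.4 MHz = 11.6 MHz.
100.4 MHz mod fs = 1.4 MHz.
1.4 MHz ≤ fs/2 = 16.5 MHz, appears at 1.4 MHz.
3.4 MHz ≤ fs/2 = 16.5 MHz, passes unchanged.
80.6 MHz mod fs = 14.6 MHz.
14.6 MHz ≤ fs/2 = 16.5 MHz, appears at 14.6 MHz.
Distinct values: {1.4 MHz, 3.4 MHz, 11.6 MHz, 14.6 MHz}.

1.4 MHz, 3.4 MHz, 11.6 MHz, 14.6 MHz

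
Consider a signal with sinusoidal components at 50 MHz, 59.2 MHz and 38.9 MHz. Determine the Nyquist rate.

118.4 MHz

Highest-frequency component: 59.2 MHz.
Nyquist rate = 2 × 59.2 MHz = 118.4 MHz.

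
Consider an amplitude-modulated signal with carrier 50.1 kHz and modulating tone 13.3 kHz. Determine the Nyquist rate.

126.8 kHz

AM sidebands sit at fc ± fm = 36.8 kHz and 63.4 kHz.
Highest-frequency component: 63.4 kHz.
Nyquist rate = 2 × 63.4 kHz = 126.8 kHz.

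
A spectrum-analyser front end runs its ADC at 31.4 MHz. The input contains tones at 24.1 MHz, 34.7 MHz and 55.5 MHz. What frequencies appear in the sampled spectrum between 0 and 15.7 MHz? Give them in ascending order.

3.3 MHz, 7.3 MHz

fs/2 = 15.7 MHz.
24.1 MHz > fs/2 = 15.7 MHz, folds to fs − 24.1 MHz = 7.3 MHz.
34.7 MHz mod fs = 3.3 MHz.
3.3 MHz ≤ fs/2 = 15.7 MHz, appears at 3.3 MHz.
55.5 MHz mod fs = 24.1 MHz.
24.1 MHz > fs/2 = 15.7 MHz, folds to fs − 24.1 MHz = 7.3 MHz.
Distinct values: {3.3 MHz, 7.3 MHz}.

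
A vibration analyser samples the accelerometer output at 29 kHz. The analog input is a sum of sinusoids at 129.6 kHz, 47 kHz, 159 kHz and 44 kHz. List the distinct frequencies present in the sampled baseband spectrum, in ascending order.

11 kHz, 13.6 kHz, 14 kHz

fs/2 = 14.5 kHz.
129.6 kHz mod fs = 13.6 kHz.
13.6 kHz ≤ fs/2 = 14.5 kHz, appears at 13.6 kHz.
47 kHz mod fs = 18 kHz.
18 kHz > fs/2 = 14.5 kHz, folds to fs − 18 kHz = 11 kHz.
159 kHz mod fs = 14 kHz.
14 kHz ≤ fs/2 = 14.5 kHz, appears at 14 kHz.
44 kHz mod fs = 15 kHz.
15 kHz > fs/2 = 14.5 kHz, folds to fs − 15 kHz = 14 kHz.
Distinct values: {11 kHz, 13.6 kHz, 14 kHz}.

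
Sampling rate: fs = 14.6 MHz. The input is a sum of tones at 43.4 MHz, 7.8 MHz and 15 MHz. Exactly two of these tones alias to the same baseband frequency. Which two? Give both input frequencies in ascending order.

fs/2 = 7.3 MHz.
43.4 MHz mod fs = 14.2 MHz.
14.2 MHz > fs/2 = 7.3 MHz, folds to fs − 14.2 MHz = 0.4 MHz.
7.8 MHz > fs/2 = 7.3 MHz, folds to fs − 7.8 MHz = 6.8 MHz.
15 MHz mod fs = 0.4 MHz.
0.4 MHz ≤ fs/2 = 7.3 MHz, appears at 0.4 MHz.
15 MHz and 43.4 MHz both map to 0.4 MHz.

15 MHz, 43.4 MHz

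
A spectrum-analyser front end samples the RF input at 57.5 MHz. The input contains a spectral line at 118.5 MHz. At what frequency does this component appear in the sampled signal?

3.5 MHz

118.5 MHz mod fs = 3.5 MHz.
3.5 MHz ≤ fs/2 = 28.75 MHz, appears at 3.5 MHz.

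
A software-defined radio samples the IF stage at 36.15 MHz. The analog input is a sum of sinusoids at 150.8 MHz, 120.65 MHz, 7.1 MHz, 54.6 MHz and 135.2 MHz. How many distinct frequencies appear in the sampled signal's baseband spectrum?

fs/2 = 18.075 MHz.
150.8 MHz mod fs = 6.2 MHz.
6.2 MHz ≤ fs/2 = 18.075 MHz, appears at 6.2 MHz.
120.65 MHz mod fs = 12.2 MHz.
12.2 MHz ≤ fs/2 = 18.075 MHz, appears at 12.2 MHz.
7.1 MHz ≤ fs/2 = 18.075 MHz, passes unchanged.
54.6 MHz mod fs = 18.45 MHz.
18.45 MHz > fs/2 = 18.075 MHz, folds to fs − 18.45 MHz = 17.7 MHz.
135.2 MHz mod fs = 26.75 MHz.
26.75 MHz > fs/2 = 18.075 MHz, folds to fs − 26.75 MHz = 9.4 MHz.
Distinct values: {6.2 MHz, 7.1 MHz, 9.4 MHz, 12.2 MHz, 17.7 MHz} → 5.

5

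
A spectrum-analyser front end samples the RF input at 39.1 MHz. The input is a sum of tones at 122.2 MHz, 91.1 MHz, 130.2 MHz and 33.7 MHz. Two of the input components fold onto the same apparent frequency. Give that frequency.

fs/2 = 19.55 MHz.
122.2 MHz mod fs = 4.9 MHz.
4.9 MHz ≤ fs/2 = 19.55 MHz, appears at 4.9 MHz.
91.1 MHz mod fs = 12.9 MHz.
12.9 MHz ≤ fs/2 = 19.55 MHz, appears at 12.9 MHz.
130.2 MHz mod fs = 12.9 MHz.
12.9 MHz ≤ fs/2 = 19.55 MHz, appears at 12.9 MHz.
33.7 MHz > fs/2 = 19.55 MHz, folds to fs − 33.7 MHz = 5.4 MHz.
91.1 MHz and 130.2 MHz both map to 12.9 MHz.

12.9 MHz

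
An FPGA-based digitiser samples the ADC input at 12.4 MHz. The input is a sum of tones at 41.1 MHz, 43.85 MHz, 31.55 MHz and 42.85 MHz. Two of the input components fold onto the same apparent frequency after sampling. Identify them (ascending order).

fs/2 = 6.2 MHz.
41.1 MHz mod fs = 3.9 MHz.
3.9 MHz ≤ fs/2 = 6.2 MHz, appears at 3.9 MHz.
43.85 MHz mod fs = 6.65 MHz.
6.65 MHz > fs/2 = 6.2 MHz, folds to fs − 6.65 MHz = 5.75 MHz.
31.55 MHz mod fs = 6.75 MHz.
6.75 MHz > fs/2 = 6.2 MHz, folds to fs − 6.75 MHz = 5.65 MHz.
42.85 MHz mod fs = 5.65 MHz.
5.65 MHz ≤ fs/2 = 6.2 MHz, appears at 5.65 MHz.
31.55 MHz and 42.85 MHz both map to 5.65 MHz.

31.55 MHz, 42.85 MHz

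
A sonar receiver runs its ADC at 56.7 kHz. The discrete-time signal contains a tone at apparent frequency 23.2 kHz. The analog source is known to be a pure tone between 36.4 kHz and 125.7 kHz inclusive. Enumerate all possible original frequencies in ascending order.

Frequencies that alias to 23.2 kHz are k·fs ± 23.2 kHz for integer k ≥ 0.
k=0: 23.2 kHz.
k=1: 33.5 kHz, 79.9 kHz.
k=2: 90.2 kHz, 136.6 kHz.
k=3: 146.9 kHz, 193.3 kHz.
Within [36.4 kHz, 125.7 kHz]: 79.9 kHz, 90.2 kHz.

79.9 kHz, 90.2 kHz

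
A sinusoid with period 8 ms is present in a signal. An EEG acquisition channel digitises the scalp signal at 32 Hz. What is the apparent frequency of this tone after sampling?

3 Hz

T = 8 ms → f = 1/T = 125 Hz.
125 Hz mod fs = 29 Hz.
29 Hz > fs/2 = 16 Hz, folds to fs − 29 Hz = 3 Hz.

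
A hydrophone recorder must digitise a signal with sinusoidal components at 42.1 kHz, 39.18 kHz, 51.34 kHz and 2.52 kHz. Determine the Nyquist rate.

102.68 kHz

Highest-frequency component: 51.34 kHz.
Nyquist rate = 2 × 51.34 kHz = 102.68 kHz.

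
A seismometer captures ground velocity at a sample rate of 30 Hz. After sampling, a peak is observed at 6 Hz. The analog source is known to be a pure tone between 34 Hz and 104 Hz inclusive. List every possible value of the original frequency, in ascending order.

36 Hz, 54 Hz, 66 Hz, 84 Hz, 96 Hz

Frequencies that alias to 6 Hz are k·fs ± 6 Hz for integer k ≥ 0.
k=0: 6 Hz.
k=1: 24 Hz, 36 Hz.
k=2: 54 Hz, 66 Hz.
k=3: 84 Hz, 96 Hz.
k=4: 114 Hz, 126 Hz.
Within [34 Hz, 104 Hz]: 36 Hz, 54 Hz, 66 Hz, 84 Hz, 96 Hz.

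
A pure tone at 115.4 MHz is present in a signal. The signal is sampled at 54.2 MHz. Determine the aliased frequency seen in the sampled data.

115.4 MHz mod fs = 7 MHz.
7 MHz ≤ fs/2 = 27.1 MHz, appears at 7 MHz.

7 MHz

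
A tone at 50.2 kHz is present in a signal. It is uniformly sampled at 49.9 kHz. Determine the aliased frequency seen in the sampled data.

0.3 kHz

50.2 kHz mod fs = 0.3 kHz.
0.3 kHz ≤ fs/2 = 24.95 kHz, appears at 0.3 kHz.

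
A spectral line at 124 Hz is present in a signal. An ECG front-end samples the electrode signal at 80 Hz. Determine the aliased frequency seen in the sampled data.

36 Hz

124 Hz mod fs = 44 Hz.
44 Hz > fs/2 = 40 Hz, folds to fs − 44 Hz = 36 Hz.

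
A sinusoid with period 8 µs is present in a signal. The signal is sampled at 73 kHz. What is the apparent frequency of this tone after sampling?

21 kHz

T = 8 µs → f = 1/T = 125 kHz.
125 kHz mod fs = 52 kHz.
52 kHz > fs/2 = 36.5 kHz, folds to fs − 52 kHz = 21 kHz.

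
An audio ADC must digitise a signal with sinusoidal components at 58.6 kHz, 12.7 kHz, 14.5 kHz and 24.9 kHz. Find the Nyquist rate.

Highest-frequency component: 58.6 kHz.
Nyquist rate = 2 × 58.6 kHz = 117.2 kHz.

117.2 kHz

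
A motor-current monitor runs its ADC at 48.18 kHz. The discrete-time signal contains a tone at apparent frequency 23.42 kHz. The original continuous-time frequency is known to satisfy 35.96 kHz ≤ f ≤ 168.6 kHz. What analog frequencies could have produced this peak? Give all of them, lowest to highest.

Frequencies that alias to 23.42 kHz are k·fs ± 23.42 kHz for integer k ≥ 0.
k=0: 23.42 kHz.
k=1: 24.76 kHz, 71.6 kHz.
k=2: 72.94 kHz, 119.78 kHz.
k=3: 121.12 kHz, 167.96 kHz.
k=4: 169.3 kHz, 216.14 kHz.
Within [35.96 kHz, 168.6 kHz]: 71.6 kHz, 72.94 kHz, 119.78 kHz, 121.12 kHz, 167.96 kHz.

71.6 kHz, 72.94 kHz, 119.78 kHz, 121.12 kHz, 167.96 kHz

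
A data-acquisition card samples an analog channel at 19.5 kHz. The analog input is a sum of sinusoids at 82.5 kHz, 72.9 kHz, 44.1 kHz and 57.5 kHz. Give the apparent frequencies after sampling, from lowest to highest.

1 kHz, 4.5 kHz, 5.1 kHz

fs/2 = 9.75 kHz.
82.5 kHz mod fs = 4.5 kHz.
4.5 kHz ≤ fs/2 = 9.75 kHz, appears at 4.5 kHz.
72.9 kHz mod fs = 14.4 kHz.
14.4 kHz > fs/2 = 9.75 kHz, folds to fs − 14.4 kHz = 5.1 kHz.
44.1 kHz mod fs = 5.1 kHz.
5.1 kHz ≤ fs/2 = 9.75 kHz, appears at 5.1 kHz.
57.5 kHz mod fs = 18.5 kHz.
18.5 kHz > fs/2 = 9.75 kHz, folds to fs − 18.5 kHz = 1 kHz.
Distinct values: {1 kHz, 4.5 kHz, 5.1 kHz}.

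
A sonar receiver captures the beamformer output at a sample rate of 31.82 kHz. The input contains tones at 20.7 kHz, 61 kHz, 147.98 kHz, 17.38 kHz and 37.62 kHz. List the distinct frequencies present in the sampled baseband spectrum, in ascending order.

2.64 kHz, 5.8 kHz, 11.12 kHz, 14.44 kHz

fs/2 = 15.91 kHz.
20.7 kHz > fs/2 = 15.91 kHz, folds to fs − 20.7 kHz = 11.12 kHz.
61 kHz mod fs = 29.18 kHz.
29.18 kHz > fs/2 = 15.91 kHz, folds to fs − 29.18 kHz = 2.64 kHz.
147.98 kHz mod fs = 20.7 kHz.
20.7 kHz > fs/2 = 15.91 kHz, folds to fs − 20.7 kHz = 11.12 kHz.
17.38 kHz > fs/2 = 15.91 kHz, folds to fs − 17.38 kHz = 14.44 kHz.
37.62 kHz mod fs = 5.8 kHz.
5.8 kHz ≤ fs/2 = 15.91 kHz, appears at 5.8 kHz.
Distinct values: {2.64 kHz, 5.8 kHz, 11.12 kHz, 14.44 kHz}.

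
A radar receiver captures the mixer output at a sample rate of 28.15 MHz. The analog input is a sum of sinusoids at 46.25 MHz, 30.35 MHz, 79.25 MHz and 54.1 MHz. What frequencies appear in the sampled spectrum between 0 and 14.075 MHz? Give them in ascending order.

2.2 MHz, 5.2 MHz, 10.05 MHz

fs/2 = 14.075 MHz.
46.25 MHz mod fs = 18.1 MHz.
18.1 MHz > fs/2 = 14.075 MHz, folds to fs − 18.1 MHz = 10.05 MHz.
30.35 MHz mod fs = 2.2 MHz.
2.2 MHz ≤ fs/2 = 14.075 MHz, appears at 2.2 MHz.
79.25 MHz mod fs = 22.95 MHz.
22.95 MHz > fs/2 = 14.075 MHz, folds to fs − 22.95 MHz = 5.2 MHz.
54.1 MHz mod fs = 25.95 MHz.
25.95 MHz > fs/2 = 14.075 MHz, folds to fs − 25.95 MHz = 2.2 MHz.
Distinct values: {2.2 MHz, 5.2 MHz, 10.05 MHz}.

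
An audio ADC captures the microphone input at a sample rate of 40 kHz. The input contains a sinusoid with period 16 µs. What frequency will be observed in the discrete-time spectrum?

17.5 kHz

T = 16 µs → f = 1/T = 62.5 kHz.
62.5 kHz mod fs = 22.5 kHz.
22.5 kHz > fs/2 = 20 kHz, folds to fs − 22.5 kHz = 17.5 kHz.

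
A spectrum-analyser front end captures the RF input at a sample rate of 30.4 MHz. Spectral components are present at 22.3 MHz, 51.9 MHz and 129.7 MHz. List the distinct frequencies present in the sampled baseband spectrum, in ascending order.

8.1 MHz, 8.9 MHz

fs/2 = 15.2 MHz.
22.3 MHz > fs/2 = 15.2 MHz, folds to fs − 22.3 MHz = 8.1 MHz.
51.9 MHz mod fs = 21.5 MHz.
21.5 MHz > fs/2 = 15.2 MHz, folds to fs − 21.5 MHz = 8.9 MHz.
129.7 MHz mod fs = 8.1 MHz.
8.1 MHz ≤ fs/2 = 15.2 MHz, appears at 8.1 MHz.
Distinct values: {8.1 MHz, 8.9 MHz}.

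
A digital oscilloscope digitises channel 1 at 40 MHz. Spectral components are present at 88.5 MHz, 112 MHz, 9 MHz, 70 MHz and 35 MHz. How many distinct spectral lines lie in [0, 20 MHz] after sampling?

5

fs/2 = 20 MHz.
88.5 MHz mod fs = 8.5 MHz.
8.5 MHz ≤ fs/2 = 20 MHz, appears at 8.5 MHz.
112 MHz mod fs = 32 MHz.
32 MHz > fs/2 = 20 MHz, folds to fs − 32 MHz = 8 MHz.
9 MHz ≤ fs/2 = 20 MHz, passes unchanged.
70 MHz mod fs = 30 MHz.
30 MHz > fs/2 = 20 MHz, folds to fs − 30 MHz = 10 MHz.
35 MHz > fs/2 = 20 MHz, folds to fs − 35 MHz = 5 MHz.
Distinct values: {5 MHz, 8 MHz, 8.5 MHz, 9 MHz, 10 MHz} → 5.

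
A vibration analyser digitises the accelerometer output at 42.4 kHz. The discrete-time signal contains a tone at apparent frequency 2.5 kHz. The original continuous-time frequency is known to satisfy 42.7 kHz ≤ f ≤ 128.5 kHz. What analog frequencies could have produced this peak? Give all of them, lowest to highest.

Frequencies that alias to 2.5 kHz are k·fs ± 2.5 kHz for integer k ≥ 0.
k=0: 2.5 kHz.
k=1: 39.9 kHz, 44.9 kHz.
k=2: 82.3 kHz, 87.3 kHz.
k=3: 124.7 kHz, 129.7 kHz.
k=4: 167.1 kHz, 172.1 kHz.
Within [42.7 kHz, 128.5 kHz]: 44.9 kHz, 82.3 kHz, 87.3 kHz, 124.7 kHz.

44.9 kHz, 82.3 kHz, 87.3 kHz, 124.7 kHz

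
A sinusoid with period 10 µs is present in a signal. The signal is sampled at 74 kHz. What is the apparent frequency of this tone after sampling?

26 kHz

T = 10 µs → f = 1/T = 100 kHz.
100 kHz mod fs = 26 kHz.
26 kHz ≤ fs/2 = 37 kHz, appears at 26 kHz.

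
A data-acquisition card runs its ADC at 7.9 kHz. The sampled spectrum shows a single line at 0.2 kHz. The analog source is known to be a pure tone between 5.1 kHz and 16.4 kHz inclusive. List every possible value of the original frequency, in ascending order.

7.7 kHz, 8.1 kHz, 15.6 kHz, 16 kHz

Frequencies that alias to 0.2 kHz are k·fs ± 0.2 kHz for integer k ≥ 0.
k=0: 0.2 kHz.
k=1: 7.7 kHz, 8.1 kHz.
k=2: 15.6 kHz, 16 kHz.
k=3: 23.5 kHz, 23.9 kHz.
Within [5.1 kHz, 16.4 kHz]: 7.7 kHz, 8.1 kHz, 15.6 kHz, 16 kHz.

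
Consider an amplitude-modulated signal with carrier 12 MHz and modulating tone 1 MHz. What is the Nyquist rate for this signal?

AM sidebands sit at fc ± fm = 11 MHz and 13 MHz.
Highest-frequency component: 13 MHz.
Nyquist rate = 2 × 13 MHz = 26 MHz.

26 MHz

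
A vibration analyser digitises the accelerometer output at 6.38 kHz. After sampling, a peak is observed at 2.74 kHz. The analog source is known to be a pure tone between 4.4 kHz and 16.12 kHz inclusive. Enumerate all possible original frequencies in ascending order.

Frequencies that alias to 2.74 kHz are k·fs ± 2.74 kHz for integer k ≥ 0.
k=0: 2.74 kHz.
k=1: 3.64 kHz, 9.12 kHz.
k=2: 10.02 kHz, 15.5 kHz.
k=3: 16.4 kHz, 21.88 kHz.
Within [4.4 kHz, 16.12 kHz]: 9.12 kHz, 10.02 kHz, 15.5 kHz.

9.12 kHz, 10.02 kHz, 15.5 kHz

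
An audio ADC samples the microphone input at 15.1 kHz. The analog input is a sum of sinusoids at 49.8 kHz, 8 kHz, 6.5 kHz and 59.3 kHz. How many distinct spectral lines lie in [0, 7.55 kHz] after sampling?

fs/2 = 7.55 kHz.
49.8 kHz mod fs = 4.5 kHz.
4.5 kHz ≤ fs/2 = 7.55 kHz, appears at 4.5 kHz.
8 kHz > fs/2 = 7.55 kHz, folds to fs − 8 kHz = 7.1 kHz.
6.5 kHz ≤ fs/2 = 7.55 kHz, passes unchanged.
59.3 kHz mod fs = 14 kHz.
14 kHz > fs/2 = 7.55 kHz, folds to fs − 14 kHz = 1.1 kHz.
Distinct values: {1.1 kHz, 4.5 kHz, 6.5 kHz, 7.1 kHz} → 4.

4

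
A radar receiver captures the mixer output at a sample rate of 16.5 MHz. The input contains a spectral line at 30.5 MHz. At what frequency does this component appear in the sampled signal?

30.5 MHz mod fs = 14 MHz.
14 MHz > fs/2 = 8.25 MHz, folds to fs − 14 MHz = 2.5 MHz.

2.5 MHz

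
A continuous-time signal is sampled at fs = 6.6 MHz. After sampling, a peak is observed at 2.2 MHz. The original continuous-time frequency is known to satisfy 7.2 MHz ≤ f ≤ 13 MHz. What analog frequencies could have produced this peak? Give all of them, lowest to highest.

Frequencies that alias to 2.2 MHz are k·fs ± 2.2 MHz for integer k ≥ 0.
k=0: 2.2 MHz.
k=1: 4.4 MHz, 8.8 MHz.
k=2: 11 MHz, 15.4 MHz.
k=3: 17.6 MHz, 22 MHz.
Within [7.2 MHz, 13 MHz]: 8.8 MHz, 11 MHz.

8.8 MHz, 11 MHz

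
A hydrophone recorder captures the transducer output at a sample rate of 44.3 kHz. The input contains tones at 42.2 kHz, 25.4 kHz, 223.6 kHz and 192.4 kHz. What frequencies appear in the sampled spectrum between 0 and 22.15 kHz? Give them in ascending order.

fs/2 = 22.15 kHz.
42.2 kHz > fs/2 = 22.15 kHz, folds to fs − 42.2 kHz = 2.1 kHz.
25.4 kHz > fs/2 = 22.15 kHz, folds to fs − 25.4 kHz = 18.9 kHz.
223.6 kHz mod fs = 2.1 kHz.
2.1 kHz ≤ fs/2 = 22.15 kHz, appears at 2.1 kHz.
192.4 kHz mod fs = 15.2 kHz.
15.2 kHz ≤ fs/2 = 22.15 kHz, appears at 15.2 kHz.
Distinct values: {2.1 kHz, 15.2 kHz, 18.9 kHz}.

2.1 kHz, 15.2 kHz, 18.9 kHz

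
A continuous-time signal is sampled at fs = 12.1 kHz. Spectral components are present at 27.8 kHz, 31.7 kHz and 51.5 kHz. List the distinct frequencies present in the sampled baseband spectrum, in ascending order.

3.1 kHz, 3.6 kHz, 4.6 kHz

fs/2 = 6.05 kHz.
27.8 kHz mod fs = 3.6 kHz.
3.6 kHz ≤ fs/2 = 6.05 kHz, appears at 3.6 kHz.
31.7 kHz mod fs = 7.5 kHz.
7.5 kHz > fs/2 = 6.05 kHz, folds to fs − 7.5 kHz = 4.6 kHz.
51.5 kHz mod fs = 3.1 kHz.
3.1 kHz ≤ fs/2 = 6.05 kHz, appears at 3.1 kHz.
Distinct values: {3.1 kHz, 3.6 kHz, 4.6 kHz}.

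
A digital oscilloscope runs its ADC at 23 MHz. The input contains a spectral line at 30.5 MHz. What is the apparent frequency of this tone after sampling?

7.5 MHz

30.5 MHz mod fs = 7.5 MHz.
7.5 MHz ≤ fs/2 = 11.5 MHz, appears at 7.5 MHz.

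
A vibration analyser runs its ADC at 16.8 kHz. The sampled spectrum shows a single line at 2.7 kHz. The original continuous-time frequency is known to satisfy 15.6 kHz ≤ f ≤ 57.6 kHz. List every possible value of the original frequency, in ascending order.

19.5 kHz, 30.9 kHz, 36.3 kHz, 47.7 kHz, 53.1 kHz

Frequencies that alias to 2.7 kHz are k·fs ± 2.7 kHz for integer k ≥ 0.
k=0: 2.7 kHz.
k=1: 14.1 kHz, 19.5 kHz.
k=2: 30.9 kHz, 36.3 kHz.
k=3: 47.7 kHz, 53.1 kHz.
k=4: 64.5 kHz, 69.9 kHz.
Within [15.6 kHz, 57.6 kHz]: 19.5 kHz, 30.9 kHz, 36.3 kHz, 47.7 kHz, 53.1 kHz.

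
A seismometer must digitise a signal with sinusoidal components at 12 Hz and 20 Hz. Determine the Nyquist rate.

40 Hz

Highest-frequency component: 20 Hz.
Nyquist rate = 2 × 20 Hz = 40 Hz.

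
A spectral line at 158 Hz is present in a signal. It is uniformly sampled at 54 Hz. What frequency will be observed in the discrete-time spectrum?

4 Hz

158 Hz mod fs = 50 Hz.
50 Hz > fs/2 = 27 Hz, folds to fs − 50 Hz = 4 Hz.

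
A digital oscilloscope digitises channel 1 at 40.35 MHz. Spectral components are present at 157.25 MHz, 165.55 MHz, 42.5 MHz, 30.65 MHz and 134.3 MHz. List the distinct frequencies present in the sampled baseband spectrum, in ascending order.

2.15 MHz, 4.15 MHz, 9.7 MHz, 13.25 MHz

fs/2 = 20.175 MHz.
157.25 MHz mod fs = 36.2 MHz.
36.2 MHz > fs/2 = 20.175 MHz, folds to fs − 36.2 MHz = 4.15 MHz.
165.55 MHz mod fs = 4.15 MHz.
4.15 MHz ≤ fs/2 = 20.175 MHz, appears at 4.15 MHz.
42.5 MHz mod fs = 2.15 MHz.
2.15 MHz ≤ fs/2 = 20.175 MHz, appears at 2.15 MHz.
30.65 MHz > fs/2 = 20.175 MHz, folds to fs − 30.65 MHz = 9.7 MHz.
134.3 MHz mod fs = 13.25 MHz.
13.25 MHz ≤ fs/2 = 20.175 MHz, appears at 13.25 MHz.
Distinct values: {2.15 MHz, 4.15 MHz, 9.7 MHz, 13.25 MHz}.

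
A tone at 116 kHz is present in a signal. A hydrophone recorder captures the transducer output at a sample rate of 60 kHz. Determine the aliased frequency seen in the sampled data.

116 kHz mod fs = 56 kHz.
56 kHz > fs/2 = 30 kHz, folds to fs − 56 kHz = 4 kHz.

4 kHz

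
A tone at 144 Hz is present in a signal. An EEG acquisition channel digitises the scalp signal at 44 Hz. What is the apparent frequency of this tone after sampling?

12 Hz

144 Hz mod fs = 12 Hz.
12 Hz ≤ fs/2 = 22 Hz, appears at 12 Hz.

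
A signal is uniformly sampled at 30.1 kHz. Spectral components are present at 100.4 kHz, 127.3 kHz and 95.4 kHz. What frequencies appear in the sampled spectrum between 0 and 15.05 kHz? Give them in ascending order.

fs/2 = 15.05 kHz.
100.4 kHz mod fs = 10.1 kHz.
10.1 kHz ≤ fs/2 = 15.05 kHz, appears at 10.1 kHz.
127.3 kHz mod fs = 6.9 kHz.
6.9 kHz ≤ fs/2 = 15.05 kHz, appears at 6.9 kHz.
95.4 kHz mod fs = 5.1 kHz.
5.1 kHz ≤ fs/2 = 15.05 kHz, appears at 5.1 kHz.
Distinct values: {5.1 kHz, 6.9 kHz, 10.1 kHz}.

5.1 kHz, 6.9 kHz, 10.1 kHz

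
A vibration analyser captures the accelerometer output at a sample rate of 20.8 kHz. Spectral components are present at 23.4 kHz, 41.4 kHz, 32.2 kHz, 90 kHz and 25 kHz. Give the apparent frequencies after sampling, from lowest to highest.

fs/2 = 10.4 kHz.
23.4 kHz mod fs = 2.6 kHz.
2.6 kHz ≤ fs/2 = 10.4 kHz, appears at 2.6 kHz.
41.4 kHz mod fs = 20.6 kHz.
20.6 kHz > fs/2 = 10.4 kHz, folds to fs − 20.6 kHz = 0.2 kHz.
32.2 kHz mod fs = 11.4 kHz.
11.4 kHz > fs/2 = 10.4 kHz, folds to fs − 11.4 kHz = 9.4 kHz.
90 kHz mod fs = 6.8 kHz.
6.8 kHz ≤ fs/2 = 10.4 kHz, appears at 6.8 kHz.
25 kHz mod fs = 4.2 kHz.
4.2 kHz ≤ fs/2 = 10.4 kHz, appears at 4.2 kHz.
Distinct values: {0.2 kHz, 2.6 kHz, 4.2 kHz, 6.8 kHz, 9.4 kHz}.

0.2 kHz, 2.6 kHz, 4.2 kHz, 6.8 kHz, 9.4 kHz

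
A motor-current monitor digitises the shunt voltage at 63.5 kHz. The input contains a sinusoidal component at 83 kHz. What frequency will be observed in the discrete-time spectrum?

19.5 kHz

83 kHz mod fs = 19.5 kHz.
19.5 kHz ≤ fs/2 = 31.75 kHz, appears at 19.5 kHz.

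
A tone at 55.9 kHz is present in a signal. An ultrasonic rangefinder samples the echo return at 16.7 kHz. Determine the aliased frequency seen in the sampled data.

55.9 kHz mod fs = 5.8 kHz.
5.8 kHz ≤ fs/2 = 8.35 kHz, appears at 5.8 kHz.

5.8 kHz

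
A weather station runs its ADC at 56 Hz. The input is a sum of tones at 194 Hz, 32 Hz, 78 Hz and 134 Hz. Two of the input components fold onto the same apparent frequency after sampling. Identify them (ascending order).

78 Hz, 134 Hz

fs/2 = 28 Hz.
194 Hz mod fs = 26 Hz.
26 Hz ≤ fs/2 = 28 Hz, appears at 26 Hz.
32 Hz > fs/2 = 28 Hz, folds to fs − 32 Hz = 24 Hz.
78 Hz mod fs = 22 Hz.
22 Hz ≤ fs/2 = 28 Hz, appears at 22 Hz.
134 Hz mod fs = 22 Hz.
22 Hz ≤ fs/2 = 28 Hz, appears at 22 Hz.
78 Hz and 134 Hz both map to 22 Hz.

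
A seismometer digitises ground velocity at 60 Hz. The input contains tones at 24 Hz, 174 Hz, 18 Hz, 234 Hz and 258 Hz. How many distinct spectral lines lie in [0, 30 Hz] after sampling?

fs/2 = 30 Hz.
24 Hz ≤ fs/2 = 30 Hz, passes unchanged.
174 Hz mod fs = 54 Hz.
54 Hz > fs/2 = 30 Hz, folds to fs − 54 Hz = 6 Hz.
18 Hz ≤ fs/2 = 30 Hz, passes unchanged.
234 Hz mod fs = 54 Hz.
54 Hz > fs/2 = 30 Hz, folds to fs − 54 Hz = 6 Hz.
258 Hz mod fs = 18 Hz.
18 Hz ≤ fs/2 = 30 Hz, appears at 18 Hz.
Distinct values: {6 Hz, 18 Hz, 24 Hz} → 3.

3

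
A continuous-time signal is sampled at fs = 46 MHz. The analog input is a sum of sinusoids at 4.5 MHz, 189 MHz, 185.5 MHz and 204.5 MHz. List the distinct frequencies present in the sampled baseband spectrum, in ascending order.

fs/2 = 23 MHz.
4.5 MHz ≤ fs/2 = 23 MHz, passes unchanged.
189 MHz mod fs = 5 MHz.
5 MHz ≤ fs/2 = 23 MHz, appears at 5 MHz.
185.5 MHz mod fs = 1.5 MHz.
1.5 MHz ≤ fs/2 = 23 MHz, appears at 1.5 MHz.
204.5 MHz mod fs = 20.5 MHz.
20.5 MHz ≤ fs/2 = 23 MHz, appears at 20.5 MHz.
Distinct values: {1.5 MHz, 4.5 MHz, 5 MHz, 20.5 MHz}.

1.5 MHz, 4.5 MHz, 5 MHz, 20.5 MHz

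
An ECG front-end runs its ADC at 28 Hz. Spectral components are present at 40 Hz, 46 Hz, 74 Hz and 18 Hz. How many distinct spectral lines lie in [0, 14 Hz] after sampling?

2

fs/2 = 14 Hz.
40 Hz mod fs = 12 Hz.
12 Hz ≤ fs/2 = 14 Hz, appears at 12 Hz.
46 Hz mod fs = 18 Hz.
18 Hz > fs/2 = 14 Hz, folds to fs − 18 Hz = 10 Hz.
74 Hz mod fs = 18 Hz.
18 Hz > fs/2 = 14 Hz, folds to fs − 18 Hz = 10 Hz.
18 Hz > fs/2 = 14 Hz, folds to fs − 18 Hz = 10 Hz.
Distinct values: {10 Hz, 12 Hz} → 2.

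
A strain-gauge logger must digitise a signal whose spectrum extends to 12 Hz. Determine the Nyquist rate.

Nyquist rate = 2 × 12 Hz = 24 Hz.

24 Hz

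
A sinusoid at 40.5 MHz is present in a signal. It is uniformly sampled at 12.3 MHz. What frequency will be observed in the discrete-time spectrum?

40.5 MHz mod fs = 3.6 MHz.
3.6 MHz ≤ fs/2 = 6.15 MHz, appears at 3.6 MHz.

3.6 MHz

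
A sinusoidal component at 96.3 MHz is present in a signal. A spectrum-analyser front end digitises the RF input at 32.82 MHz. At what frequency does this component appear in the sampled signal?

96.3 MHz mod fs = 30.66 MHz.
30.66 MHz > fs/2 = 16.41 MHz, folds to fs − 30.66 MHz = 2.16 MHz.

2.16 MHz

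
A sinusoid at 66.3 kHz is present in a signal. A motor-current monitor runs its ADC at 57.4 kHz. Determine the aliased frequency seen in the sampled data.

8.9 kHz

66.3 kHz mod fs = 8.9 kHz.
8.9 kHz ≤ fs/2 = 28.7 kHz, appears at 8.9 kHz.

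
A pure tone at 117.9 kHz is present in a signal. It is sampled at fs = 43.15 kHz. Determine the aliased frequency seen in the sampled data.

117.9 kHz mod fs = 31.6 kHz.
31.6 kHz > fs/2 = 21.575 kHz, folds to fs − 31.6 kHz = 11.55 kHz.

11.55 kHz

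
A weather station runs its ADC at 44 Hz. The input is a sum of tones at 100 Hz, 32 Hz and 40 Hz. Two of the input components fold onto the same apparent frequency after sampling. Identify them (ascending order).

fs/2 = 22 Hz.
100 Hz mod fs = 12 Hz.
12 Hz ≤ fs/2 = 22 Hz, appears at 12 Hz.
32 Hz > fs/2 = 22 Hz, folds to fs − 32 Hz = 12 Hz.
40 Hz > fs/2 = 22 Hz, folds to fs − 40 Hz = 4 Hz.
32 Hz and 100 Hz both map to 12 Hz.

32 Hz, 100 Hz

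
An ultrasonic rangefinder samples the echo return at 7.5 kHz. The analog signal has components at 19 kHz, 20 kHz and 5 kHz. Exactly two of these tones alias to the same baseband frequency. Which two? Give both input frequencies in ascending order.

5 kHz, 20 kHz

fs/2 = 3.75 kHz.
19 kHz mod fs = 4 kHz.
4 kHz > fs/2 = 3.75 kHz, folds to fs − 4 kHz = 3.5 kHz.
20 kHz mod fs = 5 kHz.
5 kHz > fs/2 = 3.75 kHz, folds to fs − 5 kHz = 2.5 kHz.
5 kHz > fs/2 = 3.75 kHz, folds to fs − 5 kHz = 2.5 kHz.
5 kHz and 20 kHz both map to 2.5 kHz.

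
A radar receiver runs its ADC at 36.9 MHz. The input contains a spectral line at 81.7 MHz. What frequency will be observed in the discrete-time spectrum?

7.9 MHz

81.7 MHz mod fs = 7.9 MHz.
7.9 MHz ≤ fs/2 = 18.45 MHz, appears at 7.9 MHz.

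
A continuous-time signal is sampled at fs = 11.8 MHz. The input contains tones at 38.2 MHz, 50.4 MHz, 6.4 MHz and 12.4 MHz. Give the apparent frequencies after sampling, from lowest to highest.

0.6 MHz, 2.8 MHz, 3.2 MHz, 5.4 MHz

fs/2 = 5.9 MHz.
38.2 MHz mod fs = 2.8 MHz.
2.8 MHz ≤ fs/2 = 5.9 MHz, appears at 2.8 MHz.
50.4 MHz mod fs = 3.2 MHz.
3.2 MHz ≤ fs/2 = 5.9 MHz, appears at 3.2 MHz.
6.4 MHz > fs/2 = 5.9 MHz, folds to fs − 6.4 MHz = 5.4 MHz.
12.4 MHz mod fs = 0.6 MHz.
0.6 MHz ≤ fs/2 = 5.9 MHz, appears at 0.6 MHz.
Distinct values: {0.6 MHz, 2.8 MHz, 3.2 MHz, 5.4 MHz}.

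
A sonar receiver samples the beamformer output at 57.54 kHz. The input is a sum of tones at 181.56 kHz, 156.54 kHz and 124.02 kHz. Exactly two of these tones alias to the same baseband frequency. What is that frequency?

fs/2 = 28.77 kHz.
181.56 kHz mod fs = 8.94 kHz.
8.94 kHz ≤ fs/2 = 28.77 kHz, appears at 8.94 kHz.
156.54 kHz mod fs = 41.46 kHz.
41.46 kHz > fs/2 = 28.77 kHz, folds to fs − 41.46 kHz = 16.08 kHz.
124.02 kHz mod fs = 8.94 kHz.
8.94 kHz ≤ fs/2 = 28.77 kHz, appears at 8.94 kHz.
124.02 kHz and 181.56 kHz both map to 8.94 kHz.

8.94 kHz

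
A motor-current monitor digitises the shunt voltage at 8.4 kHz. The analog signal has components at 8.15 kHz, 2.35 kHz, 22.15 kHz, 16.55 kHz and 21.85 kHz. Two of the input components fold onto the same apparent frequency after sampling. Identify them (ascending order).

fs/2 = 4.2 kHz.
8.15 kHz > fs/2 = 4.2 kHz, folds to fs − 8.15 kHz = 0.25 kHz.
2.35 kHz ≤ fs/2 = 4.2 kHz, passes unchanged.
22.15 kHz mod fs = 5.35 kHz.
5.35 kHz > fs/2 = 4.2 kHz, folds to fs − 5.35 kHz = 3.05 kHz.
16.55 kHz mod fs = 8.15 kHz.
8.15 kHz > fs/2 = 4.2 kHz, folds to fs − 8.15 kHz = 0.25 kHz.
21.85 kHz mod fs = 5.05 kHz.
5.05 kHz > fs/2 = 4.2 kHz, folds to fs − 5.05 kHz = 3.35 kHz.
8.15 kHz and 16.55 kHz both map to 0.25 kHz.

8.15 kHz, 16.55 kHz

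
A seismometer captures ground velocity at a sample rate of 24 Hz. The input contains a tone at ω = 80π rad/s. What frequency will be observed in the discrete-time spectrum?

ω = 80π rad/s → f = ω/(2π) = 40 Hz.
40 Hz mod fs = 16 Hz.
16 Hz > fs/2 = 12 Hz, folds to fs − 16 Hz = 8 Hz.

8 Hz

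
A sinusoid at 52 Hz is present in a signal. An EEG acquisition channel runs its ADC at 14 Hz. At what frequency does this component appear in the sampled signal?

52 Hz mod fs = 10 Hz.
10 Hz > fs/2 = 7 Hz, folds to fs − 10 Hz = 4 Hz.

4 Hz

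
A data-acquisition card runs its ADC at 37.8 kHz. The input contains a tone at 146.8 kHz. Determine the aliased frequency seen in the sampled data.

146.8 kHz mod fs = 33.4 kHz.
33.4 kHz > fs/2 = 18.9 kHz, folds to fs − 33.4 kHz = 4.4 kHz.

4.4 kHz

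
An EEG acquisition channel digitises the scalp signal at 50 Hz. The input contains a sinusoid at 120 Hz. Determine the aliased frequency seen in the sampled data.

120 Hz mod fs = 20 Hz.
20 Hz ≤ fs/2 = 25 Hz, appears at 20 Hz.

20 Hz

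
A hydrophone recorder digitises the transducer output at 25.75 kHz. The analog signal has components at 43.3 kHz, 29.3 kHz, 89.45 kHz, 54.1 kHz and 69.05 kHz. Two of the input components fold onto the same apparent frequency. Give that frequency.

8.2 kHz

fs/2 = 12.875 kHz.
43.3 kHz mod fs = 17.55 kHz.
17.55 kHz > fs/2 = 12.875 kHz, folds to fs − 17.55 kHz = 8.2 kHz.
29.3 kHz mod fs = 3.55 kHz.
3.55 kHz ≤ fs/2 = 12.875 kHz, appears at 3.55 kHz.
89.45 kHz mod fs = 12.2 kHz.
12.2 kHz ≤ fs/2 = 12.875 kHz, appears at 12.2 kHz.
54.1 kHz mod fs = 2.6 kHz.
2.6 kHz ≤ fs/2 = 12.875 kHz, appears at 2.6 kHz.
69.05 kHz mod fs = 17.55 kHz.
17.55 kHz > fs/2 = 12.875 kHz, folds to fs − 17.55 kHz = 8.2 kHz.
43.3 kHz and 69.05 kHz both map to 8.2 kHz.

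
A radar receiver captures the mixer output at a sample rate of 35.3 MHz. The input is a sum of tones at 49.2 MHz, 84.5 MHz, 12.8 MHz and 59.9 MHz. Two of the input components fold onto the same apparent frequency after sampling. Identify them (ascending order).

49.2 MHz, 84.5 MHz

fs/2 = 17.65 MHz.
49.2 MHz mod fs = 13.9 MHz.
13.9 MHz ≤ fs/2 = 17.65 MHz, appears at 13.9 MHz.
84.5 MHz mod fs = 13.9 MHz.
13.9 MHz ≤ fs/2 = 17.65 MHz, appears at 13.9 MHz.
12.8 MHz ≤ fs/2 = 17.65 MHz, passes unchanged.
59.9 MHz mod fs = 24.6 MHz.
24.6 MHz > fs/2 = 17.65 MHz, folds to fs − 24.6 MHz = 10.7 MHz.
49.2 MHz and 84.5 MHz both map to 13.9 MHz.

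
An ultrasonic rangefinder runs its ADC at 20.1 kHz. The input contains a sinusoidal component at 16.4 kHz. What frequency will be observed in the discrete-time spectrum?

16.4 kHz > fs/2 = 10.05 kHz, folds to fs − 16.4 kHz = 3.7 kHz.

3.7 kHz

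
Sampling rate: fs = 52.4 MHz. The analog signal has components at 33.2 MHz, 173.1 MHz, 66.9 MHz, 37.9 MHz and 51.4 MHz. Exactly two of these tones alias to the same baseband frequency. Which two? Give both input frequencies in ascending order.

fs/2 = 26.2 MHz.
33.2 MHz > fs/2 = 26.2 MHz, folds to fs − 33.2 MHz = 19.2 MHz.
173.1 MHz mod fs = 15.9 MHz.
15.9 MHz ≤ fs/2 = 26.2 MHz, appears at 15.9 MHz.
66.9 MHz mod fs = 14.5 MHz.
14.5 MHz ≤ fs/2 = 26.2 MHz, appears at 14.5 MHz.
37.9 MHz > fs/2 = 26.2 MHz, folds to fs − 37.9 MHz = 14.5 MHz.
51.4 MHz > fs/2 = 26.2 MHz, folds to fs − 51.4 MHz = 1 MHz.
37.9 MHz and 66.9 MHz both map to 14.5 MHz.

37.9 MHz, 66.9 MHz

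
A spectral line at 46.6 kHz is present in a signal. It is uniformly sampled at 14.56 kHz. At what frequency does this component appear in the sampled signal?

2.92 kHz

46.6 kHz mod fs = 2.92 kHz.
2.92 kHz ≤ fs/2 = 7.28 kHz, appears at 2.92 kHz.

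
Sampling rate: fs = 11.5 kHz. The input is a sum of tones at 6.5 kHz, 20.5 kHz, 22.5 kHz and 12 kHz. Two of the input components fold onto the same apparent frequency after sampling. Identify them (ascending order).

12 kHz, 22.5 kHz

fs/2 = 5.75 kHz.
6.5 kHz > fs/2 = 5.75 kHz, folds to fs − 6.5 kHz = 5 kHz.
20.5 kHz mod fs = 9 kHz.
9 kHz > fs/2 = 5.75 kHz, folds to fs − 9 kHz = 2.5 kHz.
22.5 kHz mod fs = 11 kHz.
11 kHz > fs/2 = 5.75 kHz, folds to fs − 11 kHz = 0.5 kHz.
12 kHz mod fs = 0.5 kHz.
0.5 kHz ≤ fs/2 = 5.75 kHz, appears at 0.5 kHz.
12 kHz and 22.5 kHz both map to 0.5 kHz.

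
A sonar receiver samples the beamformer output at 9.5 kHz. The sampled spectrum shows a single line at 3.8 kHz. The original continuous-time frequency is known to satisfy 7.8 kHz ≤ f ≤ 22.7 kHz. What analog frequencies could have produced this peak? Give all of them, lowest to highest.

Frequencies that alias to 3.8 kHz are k·fs ± 3.8 kHz for integer k ≥ 0.
k=0: 3.8 kHz.
k=1: 5.7 kHz, 13.3 kHz.
k=2: 15.2 kHz, 22.8 kHz.
k=3: 24.7 kHz, 32.3 kHz.
Within [7.8 kHz, 22.7 kHz]: 13.3 kHz, 15.2 kHz.

13.3 kHz, 15.2 kHz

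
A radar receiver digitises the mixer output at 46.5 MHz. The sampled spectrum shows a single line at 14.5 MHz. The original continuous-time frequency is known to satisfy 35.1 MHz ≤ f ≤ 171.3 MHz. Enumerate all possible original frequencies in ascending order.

61 MHz, 78.5 MHz, 107.5 MHz, 125 MHz, 154 MHz

Frequencies that alias to 14.5 MHz are k·fs ± 14.5 MHz for integer k ≥ 0.
k=0: 14.5 MHz.
k=1: 32 MHz, 61 MHz.
k=2: 78.5 MHz, 107.5 MHz.
k=3: 125 MHz, 154 MHz.
k=4: 171.5 MHz, 200.5 MHz.
Within [35.1 MHz, 171.3 MHz]: 61 MHz, 78.5 MHz, 107.5 MHz, 125 MHz, 154 MHz.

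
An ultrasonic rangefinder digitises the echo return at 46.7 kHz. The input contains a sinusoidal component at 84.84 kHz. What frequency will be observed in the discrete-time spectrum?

8.56 kHz

84.84 kHz mod fs = 38.14 kHz.
38.14 kHz > fs/2 = 23.35 kHz, folds to fs − 38.14 kHz = 8.56 kHz.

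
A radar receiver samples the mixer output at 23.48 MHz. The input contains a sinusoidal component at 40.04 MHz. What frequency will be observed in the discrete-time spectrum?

40.04 MHz mod fs = 16.56 MHz.
16.56 MHz > fs/2 = 11.74 MHz, folds to fs − 16.56 MHz = 6.92 MHz.

6.92 MHz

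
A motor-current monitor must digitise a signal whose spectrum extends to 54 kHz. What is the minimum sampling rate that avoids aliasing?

Nyquist rate = 2 × 54 kHz = 108 kHz.

108 kHz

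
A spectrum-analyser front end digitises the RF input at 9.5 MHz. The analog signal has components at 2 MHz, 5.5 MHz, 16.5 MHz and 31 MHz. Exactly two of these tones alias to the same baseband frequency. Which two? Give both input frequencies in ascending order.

16.5 MHz, 31 MHz

fs/2 = 4.75 MHz.
2 MHz ≤ fs/2 = 4.75 MHz, passes unchanged.
5.5 MHz > fs/2 = 4.75 MHz, folds to fs − 5.5 MHz = 4 MHz.
16.5 MHz mod fs = 7 MHz.
7 MHz > fs/2 = 4.75 MHz, folds to fs − 7 MHz = 2.5 MHz.
31 MHz mod fs = 2.5 MHz.
2.5 MHz ≤ fs/2 = 4.75 MHz, appears at 2.5 MHz.
16.5 MHz and 31 MHz both map to 2.5 MHz.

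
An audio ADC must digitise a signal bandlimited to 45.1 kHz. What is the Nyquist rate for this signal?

Nyquist rate = 2 × 45.1 kHz = 90.2 kHz.

90.2 kHz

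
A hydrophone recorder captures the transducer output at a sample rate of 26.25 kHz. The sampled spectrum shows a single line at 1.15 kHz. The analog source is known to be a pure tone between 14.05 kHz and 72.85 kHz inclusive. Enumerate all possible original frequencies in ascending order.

Frequencies that alias to 1.15 kHz are k·fs ± 1.15 kHz for integer k ≥ 0.
k=0: 1.15 kHz.
k=1: 25.1 kHz, 27.4 kHz.
k=2: 51.35 kHz, 53.65 kHz.
k=3: 77.6 kHz, 79.9 kHz.
Within [14.05 kHz, 72.85 kHz]: 25.1 kHz, 27.4 kHz, 51.35 kHz, 53.65 kHz.

25.1 kHz, 27.4 kHz, 51.35 kHz, 53.65 kHz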